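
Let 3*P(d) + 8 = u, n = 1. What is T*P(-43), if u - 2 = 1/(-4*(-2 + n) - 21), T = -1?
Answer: 103/51 ≈ 2.0196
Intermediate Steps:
u = 33/17 (u = 2 + 1/(-4*(-2 + 1) - 21) = 2 + 1/(-4*(-1) - 21) = 2 + 1/(4 - 21) = 2 + 1/(-17) = 2 - 1/17 = 33/17 ≈ 1.9412)
P(d) = -103/51 (P(d) = -8/3 + (1/3)*(33/17) = -8/3 + 11/17 = -103/51)
T*P(-43) = -1*(-103/51) = 103/51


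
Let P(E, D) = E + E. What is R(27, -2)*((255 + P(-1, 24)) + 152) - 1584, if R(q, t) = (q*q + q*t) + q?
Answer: 282726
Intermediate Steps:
P(E, D) = 2*E
R(q, t) = q + q**2 + q*t (R(q, t) = (q**2 + q*t) + q = q + q**2 + q*t)
R(27, -2)*((255 + P(-1, 24)) + 152) - 1584 = (27*(1 + 27 - 2))*((255 + 2*(-1)) + 152) - 1584 = (27*26)*((255 - 2) + 152) - 1584 = 702*(253 + 152) - 1584 = 702*405 - 1584 = 284310 - 1584 = 282726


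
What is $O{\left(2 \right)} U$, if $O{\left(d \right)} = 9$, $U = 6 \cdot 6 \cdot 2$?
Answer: $648$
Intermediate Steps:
$U = 72$ ($U = 36 \cdot 2 = 72$)
$O{\left(2 \right)} U = 9 \cdot 72 = 648$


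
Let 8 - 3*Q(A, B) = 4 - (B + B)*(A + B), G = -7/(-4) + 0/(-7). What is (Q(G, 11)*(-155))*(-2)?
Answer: 88195/3 ≈ 29398.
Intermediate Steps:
G = 7/4 (G = -7*(-1/4) + 0*(-1/7) = 7/4 + 0 = 7/4 ≈ 1.7500)
Q(A, B) = 4/3 + 2*B*(A + B)/3 (Q(A, B) = 8/3 - (4 - (B + B)*(A + B))/3 = 8/3 - (4 - 2*B*(A + B))/3 = 8/3 + (-4/3 + 2*B*(A + B)/3) = 4/3 + 2*B*(A + B)/3)
(Q(G, 11)*(-155))*(-2) = ((4/3 + (2/3)*11**2 + (2/3)*(7/4)*11)*(-155))*(-2) = ((4/3 + (2/3)*121 + 77/6)*(-155))*(-2) = ((4/3 + 242/3 + 77/6)*(-155))*(-2) = ((569/6)*(-155))*(-2) = -88195/6*(-2) = 88195/3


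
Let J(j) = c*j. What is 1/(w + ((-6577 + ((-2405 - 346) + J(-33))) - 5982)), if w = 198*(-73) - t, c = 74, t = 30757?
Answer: -1/62963 ≈ -1.5882e-5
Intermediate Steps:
J(j) = 74*j
w = -45211 (w = 198*(-73) - 1*30757 = -14454 - 30757 = -45211)
1/(w + ((-6577 + ((-2405 - 346) + J(-33))) - 5982)) = 1/(-45211 + ((-6577 + ((-2405 - 346) + 74*(-33))) - 5982)) = 1/(-45211 + ((-6577 + (-2751 - 2442)) - 5982)) = 1/(-45211 + ((-6577 - 5193) - 5982)) = 1/(-45211 + (-11770 - 5982)) = 1/(-45211 - 17752) = 1/(-62963) = -1/62963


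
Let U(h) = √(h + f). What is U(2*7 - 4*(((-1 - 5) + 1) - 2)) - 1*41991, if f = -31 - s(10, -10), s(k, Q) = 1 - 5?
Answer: -41991 + √15 ≈ -41987.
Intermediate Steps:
s(k, Q) = -4
f = -27 (f = -31 - 1*(-4) = -31 + 4 = -27)
U(h) = √(-27 + h) (U(h) = √(h - 27) = √(-27 + h))
U(2*7 - 4*(((-1 - 5) + 1) - 2)) - 1*41991 = √(-27 + (2*7 - 4*(((-1 - 5) + 1) - 2))) - 1*41991 = √(-27 + (14 - 4*((-6 + 1) - 2))) - 41991 = √(-27 + (14 - 4*(-5 - 2))) - 41991 = √(-27 + (14 - 4*(-7))) - 41991 = √(-27 + (14 + 28)) - 41991 = √(-27 + 42) - 41991 = √15 - 41991 = -41991 + √15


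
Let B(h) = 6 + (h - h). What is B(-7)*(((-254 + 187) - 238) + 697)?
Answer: 2352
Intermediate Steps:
B(h) = 6 (B(h) = 6 + 0 = 6)
B(-7)*(((-254 + 187) - 238) + 697) = 6*(((-254 + 187) - 238) + 697) = 6*((-67 - 238) + 697) = 6*(-305 + 697) = 6*392 = 2352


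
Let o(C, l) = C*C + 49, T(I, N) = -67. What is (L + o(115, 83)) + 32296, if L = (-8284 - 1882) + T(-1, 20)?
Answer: 35337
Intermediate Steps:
o(C, l) = 49 + C² (o(C, l) = C² + 49 = 49 + C²)
L = -10233 (L = (-8284 - 1882) - 67 = -10166 - 67 = -10233)
(L + o(115, 83)) + 32296 = (-10233 + (49 + 115²)) + 32296 = (-10233 + (49 + 13225)) + 32296 = (-10233 + 13274) + 32296 = 3041 + 32296 = 35337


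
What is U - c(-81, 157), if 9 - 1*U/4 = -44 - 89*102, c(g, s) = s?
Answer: 36367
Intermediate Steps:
U = 36524 (U = 36 - 4*(-44 - 89*102) = 36 - 4*(-44 - 9078) = 36 - 4*(-9122) = 36 + 36488 = 36524)
U - c(-81, 157) = 36524 - 1*157 = 36524 - 157 = 36367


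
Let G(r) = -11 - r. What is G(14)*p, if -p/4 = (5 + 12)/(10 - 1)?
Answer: 1700/9 ≈ 188.89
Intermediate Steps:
p = -68/9 (p = -4*(5 + 12)/(10 - 1) = -68/9 ≈ -7.5556)
G(14)*p = (-11 - 1*14)*(-68/9) = (-11 - 14)*(-68/9) = -25*(-68/9) = 1700/9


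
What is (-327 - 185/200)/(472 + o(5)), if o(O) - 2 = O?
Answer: -13117/19160 ≈ -0.68460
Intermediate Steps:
o(O) = 2 + O
(-327 - 185/200)/(472 + o(5)) = (-327 - 185/200)/(472 + (2 + 5)) = (-327 - 185*1/200)/(472 + 7) = (-327 - 37/40)/479 = -13117/40*1/479 = -13117/19160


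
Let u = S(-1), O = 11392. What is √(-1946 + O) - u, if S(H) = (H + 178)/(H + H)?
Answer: 177/2 + √9446 ≈ 185.69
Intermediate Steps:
S(H) = (178 + H)/(2*H) (S(H) = (178 + H)/((2*H)) = (178 + H)*(1/(2*H)) = (178 + H)/(2*H))
u = -177/2 (u = (½)*(178 - 1)/(-1) = (½)*(-1)*177 = -177/2 ≈ -88.500)
√(-1946 + O) - u = √(-1946 + 11392) - 1*(-177/2) = √9446 + 177/2 = 177/2 + √9446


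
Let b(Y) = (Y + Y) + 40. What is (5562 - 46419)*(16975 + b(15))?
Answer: -696407565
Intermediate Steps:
b(Y) = 40 + 2*Y (b(Y) = 2*Y + 40 = 40 + 2*Y)
(5562 - 46419)*(16975 + b(15)) = (5562 - 46419)*(16975 + (40 + 2*15)) = -40857*(16975 + (40 + 30)) = -40857*(16975 + 70) = -40857*17045 = -696407565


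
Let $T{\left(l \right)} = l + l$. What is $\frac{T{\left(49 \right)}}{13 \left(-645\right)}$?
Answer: $- \frac{98}{8385} \approx -0.011688$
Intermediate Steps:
$T{\left(l \right)} = 2 l$
$\frac{T{\left(49 \right)}}{13 \left(-645\right)} = \frac{2 \cdot 49}{13 \left(-645\right)} = \frac{98}{-8385} = 98 \left(- \frac{1}{8385}\right) = - \frac{98}{8385}$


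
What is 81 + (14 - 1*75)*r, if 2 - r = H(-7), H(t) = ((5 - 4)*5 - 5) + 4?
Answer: 203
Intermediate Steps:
H(t) = 4 (H(t) = (1*5 - 5) + 4 = (5 - 5) + 4 = 0 + 4 = 4)
r = -2 (r = 2 - 1*4 = 2 - 4 = -2)
81 + (14 - 1*75)*r = 81 + (14 - 1*75)*(-2) = 81 + (14 - 75)*(-2) = 81 - 61*(-2) = 81 + 122 = 203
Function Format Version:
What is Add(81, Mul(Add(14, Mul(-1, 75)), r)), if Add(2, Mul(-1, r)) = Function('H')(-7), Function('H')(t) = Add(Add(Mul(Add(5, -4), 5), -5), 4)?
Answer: 203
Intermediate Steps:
Function('H')(t) = 4 (Function('H')(t) = Add(Add(Mul(1, 5), -5), 4) = Add(Add(5, -5), 4) = Add(0, 4) = 4)
r = -2 (r = Add(2, Mul(-1, 4)) = Add(2, -4) = -2)
Add(81, Mul(Add(14, Mul(-1, 75)), r)) = Add(81, Mul(Add(14, Mul(-1, 75)), -2)) = Add(81, Mul(Add(14, -75), -2)) = Add(81, Mul(-61, -2)) = Add(81, 122) = 203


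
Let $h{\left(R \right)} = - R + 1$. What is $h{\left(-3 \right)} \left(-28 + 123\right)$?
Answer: $380$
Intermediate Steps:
$h{\left(R \right)} = 1 - R$
$h{\left(-3 \right)} \left(-28 + 123\right) = \left(1 - -3\right) \left(-28 + 123\right) = \left(1 + 3\right) 95 = 4 \cdot 95 = 380$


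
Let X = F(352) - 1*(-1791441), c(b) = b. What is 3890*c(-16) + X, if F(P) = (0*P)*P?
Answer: 1729201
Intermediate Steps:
F(P) = 0 (F(P) = 0*P = 0)
X = 1791441 (X = 0 - 1*(-1791441) = 0 + 1791441 = 1791441)
3890*c(-16) + X = 3890*(-16) + 1791441 = -62240 + 1791441 = 1729201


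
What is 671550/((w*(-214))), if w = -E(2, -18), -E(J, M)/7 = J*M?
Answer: 111925/8988 ≈ 12.453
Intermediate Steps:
E(J, M) = -7*J*M
w = -252 (w = -(-7)*2*(-18) = -1*252 = -252)
671550/((w*(-214))) = 671550/((-252*(-214))) = 671550/53928 = 671550*(1/53928) = 111925/8988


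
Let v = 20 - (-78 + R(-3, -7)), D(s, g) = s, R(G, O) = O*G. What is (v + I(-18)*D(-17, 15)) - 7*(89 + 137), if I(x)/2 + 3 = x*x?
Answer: -12419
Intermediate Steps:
R(G, O) = G*O
I(x) = -6 + 2*x² (I(x) = -6 + 2*(x*x) = -6 + 2*x²)
v = 77 (v = 20 - (-78 - 3*(-7)) = 20 - (-78 + 21) = 20 - 1*(-57) = 20 + 57 = 77)
(v + I(-18)*D(-17, 15)) - 7*(89 + 137) = (77 + (-6 + 2*(-18)²)*(-17)) - 7*(89 + 137) = (77 + (-6 + 2*324)*(-17)) - 7*226 = (77 + (-6 + 648)*(-17)) - 1*1582 = (77 + 642*(-17)) - 1582 = (77 - 10914) - 1582 = -10837 - 1582 = -12419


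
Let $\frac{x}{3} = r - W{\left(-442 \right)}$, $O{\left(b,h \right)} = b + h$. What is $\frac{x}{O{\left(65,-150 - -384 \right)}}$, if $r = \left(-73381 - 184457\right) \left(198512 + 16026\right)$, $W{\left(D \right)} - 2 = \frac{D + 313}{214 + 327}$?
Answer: $- \frac{89777947276671}{161759} \approx -5.5501 \cdot 10^{8}$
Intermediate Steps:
$W{\left(D \right)} = \frac{1395}{541} + \frac{D}{541}$ ($W{\left(D \right)} = 2 + \frac{D + 313}{214 + 327} = 2 + \frac{313 + D}{541} = 2 + \left(313 + D\right) \frac{1}{541} = 2 + \left(\frac{313}{541} + \frac{D}{541}\right) = \frac{1395}{541} + \frac{D}{541}$)
$r = -55316048844$ ($r = \left(-257838\right) 214538 = -55316048844$)
$x = - \frac{89777947276671}{541}$ ($x = 3 \left(-55316048844 - \left(\frac{1395}{541} + \frac{1}{541} \left(-442\right)\right)\right) = 3 \left(-55316048844 - \left(\frac{1395}{541} - \frac{442}{541}\right)\right) = 3 \left(-55316048844 - \frac{953}{541}\right) = 3 \left(- \frac{29925982425557}{541}\right) = - \frac{89777947276671}{541} \approx -1.6595 \cdot 10^{11}$)
$\frac{x}{O{\left(65,-150 - -384 \right)}} = - \frac{89777947276671}{541 \left(65 - -234\right)} = - \frac{89777947276671}{541 \left(65 + \left(-150 + 384\right)\right)} = - \frac{89777947276671}{541 \left(65 + 234\right)} = - \frac{89777947276671}{541 \cdot 299} = \left(- \frac{89777947276671}{541}\right) \frac{1}{299} = - \frac{89777947276671}{161759}$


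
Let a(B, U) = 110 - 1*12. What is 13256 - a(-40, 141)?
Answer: 13158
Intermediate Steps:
a(B, U) = 98 (a(B, U) = 110 - 12 = 98)
13256 - a(-40, 141) = 13256 - 1*98 = 13256 - 98 = 13158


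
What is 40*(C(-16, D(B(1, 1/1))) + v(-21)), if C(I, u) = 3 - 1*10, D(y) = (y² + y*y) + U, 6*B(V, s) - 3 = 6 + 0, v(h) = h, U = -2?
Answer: -1120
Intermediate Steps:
B(V, s) = 3/2 (B(V, s) = ½ + (6 + 0)/6 = ½ + (⅙)*6 = ½ + 1 = 3/2)
D(y) = -2 + 2*y² (D(y) = (y² + y*y) - 2 = (y² + y²) - 2 = 2*y² - 2 = -2 + 2*y²)
C(I, u) = -7 (C(I, u) = 3 - 10 = -7)
40*(C(-16, D(B(1, 1/1))) + v(-21)) = 40*(-7 - 21) = 40*(-28) = -1120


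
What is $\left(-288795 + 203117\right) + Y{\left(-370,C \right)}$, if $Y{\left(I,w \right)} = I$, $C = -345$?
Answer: $-86048$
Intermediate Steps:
$\left(-288795 + 203117\right) + Y{\left(-370,C \right)} = \left(-288795 + 203117\right) - 370 = -85678 - 370 = -86048$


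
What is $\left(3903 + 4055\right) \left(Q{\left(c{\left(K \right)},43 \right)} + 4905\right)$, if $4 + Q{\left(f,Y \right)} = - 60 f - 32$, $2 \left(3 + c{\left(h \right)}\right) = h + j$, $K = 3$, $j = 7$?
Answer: $37792542$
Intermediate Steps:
$c{\left(h \right)} = \frac{1}{2} + \frac{h}{2}$ ($c{\left(h \right)} = -3 + \frac{h + 7}{2} = -3 + \frac{7 + h}{2} = -3 + \left(\frac{7}{2} + \frac{h}{2}\right) = \frac{1}{2} + \frac{h}{2}$)
$Q{\left(f,Y \right)} = -36 - 60 f$ ($Q{\left(f,Y \right)} = -4 - \left(32 + 60 f\right) = -36 - 60 f$)
$\left(3903 + 4055\right) \left(Q{\left(c{\left(K \right)},43 \right)} + 4905\right) = \left(3903 + 4055\right) \left(\left(-36 - 60 \left(\frac{1}{2} + \frac{1}{2} \cdot 3\right)\right) + 4905\right) = 7958 \left(\left(-36 - 60 \left(\frac{1}{2} + \frac{3}{2}\right)\right) + 4905\right) = 7958 \left(\left(-36 - 120\right) + 4905\right) = 7958 \left(-156 + 4905\right) = 7958 \cdot 4749 = 37792542$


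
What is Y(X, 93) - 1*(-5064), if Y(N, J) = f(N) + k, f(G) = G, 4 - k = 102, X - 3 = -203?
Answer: 4766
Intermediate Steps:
X = -200 (X = 3 - 203 = -200)
k = -98 (k = 4 - 1*102 = 4 - 102 = -98)
Y(N, J) = -98 + N (Y(N, J) = N - 98 = -98 + N)
Y(X, 93) - 1*(-5064) = (-98 - 200) - 1*(-5064) = -298 + 5064 = 4766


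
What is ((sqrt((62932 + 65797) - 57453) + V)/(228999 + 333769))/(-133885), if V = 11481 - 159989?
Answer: 37127/18836548420 - sqrt(17819)/37673096840 ≈ 1.9675e-6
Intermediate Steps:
V = -148508
((sqrt((62932 + 65797) - 57453) + V)/(228999 + 333769))/(-133885) = ((sqrt((62932 + 65797) - 57453) - 148508)/(228999 + 333769))/(-133885) = ((sqrt(128729 - 57453) - 148508)/562768)*(-1/133885) = ((sqrt(71276) - 148508)*(1/562768))*(-1/133885) = ((2*sqrt(17819) - 148508)*(1/562768))*(-1/133885) = ((-148508 + 2*sqrt(17819))*(1/562768))*(-1/133885) = (-37127/140692 + sqrt(17819)/281384)*(-1/133885) = 37127/18836548420 - sqrt(17819)/37673096840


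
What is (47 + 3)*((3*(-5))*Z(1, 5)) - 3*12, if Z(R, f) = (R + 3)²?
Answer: -12036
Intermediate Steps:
Z(R, f) = (3 + R)²
(47 + 3)*((3*(-5))*Z(1, 5)) - 3*12 = (47 + 3)*((3*(-5))*(3 + 1)²) - 3*12 = 50*(-15*4²) - 36 = 50*(-15*16) - 36 = 50*(-240) - 36 = -12000 - 36 = -12036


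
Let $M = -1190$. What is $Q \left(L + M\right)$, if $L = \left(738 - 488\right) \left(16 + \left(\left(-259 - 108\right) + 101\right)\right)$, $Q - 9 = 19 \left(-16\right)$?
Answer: $18788550$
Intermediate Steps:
$Q = -295$ ($Q = 9 + 19 \left(-16\right) = 9 - 304 = -295$)
$L = -62500$ ($L = 250 \left(16 + \left(-367 + 101\right)\right) = 250 \left(16 - 266\right) = 250 \left(-250\right) = -62500$)
$Q \left(L + M\right) = - 295 \left(-62500 - 1190\right) = \left(-295\right) \left(-63690\right) = 18788550$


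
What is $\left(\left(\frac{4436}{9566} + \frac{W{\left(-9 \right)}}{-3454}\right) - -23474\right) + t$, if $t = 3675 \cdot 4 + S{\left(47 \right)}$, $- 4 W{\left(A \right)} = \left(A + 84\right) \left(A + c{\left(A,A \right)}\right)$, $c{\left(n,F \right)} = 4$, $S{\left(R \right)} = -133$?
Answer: $\frac{2513851473311}{66081928} \approx 38041.0$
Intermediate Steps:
$W{\left(A \right)} = - \frac{\left(4 + A\right) \left(84 + A\right)}{4}$ ($W{\left(A \right)} = - \frac{\left(A + 84\right) \left(A + 4\right)}{4} = - \frac{\left(84 + A\right) \left(4 + A\right)}{4} = - \frac{\left(4 + A\right) \left(84 + A\right)}{4}$)
$t = 14567$ ($t = 3675 \cdot 4 - 133 = 14700 - 133 = 14567$)
$\left(\left(\frac{4436}{9566} + \frac{W{\left(-9 \right)}}{-3454}\right) - -23474\right) + t = \left(\left(\frac{4436}{9566} + \frac{-84 - -198 - \frac{\left(-9\right)^{2}}{4}}{-3454}\right) - -23474\right) + 14567 = \left(\left(4436 \cdot \frac{1}{9566} + \left(-84 + 198 - \frac{81}{4}\right) \left(- \frac{1}{3454}\right)\right) + 23474\right) + 14567 = \left(\left(\frac{2218}{4783} + \left(-84 + 198 - \frac{81}{4}\right) \left(- \frac{1}{3454}\right)\right) + 23474\right) + 14567 = \left(\left(\frac{2218}{4783} + \frac{375}{4} \left(- \frac{1}{3454}\right)\right) + 23474\right) + 14567 = \left(\left(\frac{2218}{4783} - \frac{375}{13816}\right) + 23474\right) + 14567 = \left(\frac{28850263}{66081928} + 23474\right) + 14567 = \frac{1551236028135}{66081928} + 14567 = \frac{2513851473311}{66081928}$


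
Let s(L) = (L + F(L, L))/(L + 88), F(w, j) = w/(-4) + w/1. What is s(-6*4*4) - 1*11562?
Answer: -11541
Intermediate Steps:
F(w, j) = 3*w/4 (F(w, j) = w*(-1/4) + w*1 = -w/4 + w = 3*w/4)
s(L) = 7*L/(4*(88 + L)) (s(L) = (L + 3*L/4)/(L + 88) = (7*L/4)/(88 + L) = 7*L/(4*(88 + L)))
s(-6*4*4) - 1*11562 = 7*(-6*4*4)/(4*(88 - 6*4*4)) - 1*11562 = 7*(-24*4)/(4*(88 - 24*4)) - 11562 = (7/4)*(-96)/(88 - 96) - 11562 = (7/4)*(-96)/(-8) - 11562 = (7/4)*(-96)*(-1/8) - 11562 = 21 - 11562 = -11541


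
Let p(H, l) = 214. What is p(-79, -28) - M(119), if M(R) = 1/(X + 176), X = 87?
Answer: 56281/263 ≈ 214.00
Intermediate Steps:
M(R) = 1/263 (M(R) = 1/(87 + 176) = 1/263)
p(-79, -28) - M(119) = 214 - 1*1/263 = 214 - 1/263 = 56281/263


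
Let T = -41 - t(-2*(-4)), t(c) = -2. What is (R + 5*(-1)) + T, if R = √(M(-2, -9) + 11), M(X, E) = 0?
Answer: -44 + √11 ≈ -40.683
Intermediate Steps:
R = √11 (R = √(0 + 11) = √11 ≈ 3.3166)
T = -39 (T = -41 - 1*(-2) = -41 + 2 = -39)
(R + 5*(-1)) + T = (√11 + 5*(-1)) - 39 = (√11 - 5) - 39 = (-5 + √11) - 39 = -44 + √11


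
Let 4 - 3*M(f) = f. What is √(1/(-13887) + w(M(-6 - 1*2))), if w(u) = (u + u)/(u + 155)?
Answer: √3024105641/245337 ≈ 0.22415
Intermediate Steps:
M(f) = 4/3 - f/3
w(u) = 2*u/(155 + u) (w(u) = (2*u)/(155 + u) = 2*u/(155 + u))
√(1/(-13887) + w(M(-6 - 1*2))) = √(1/(-13887) + 2*(4/3 - (-6 - 1*2)/3)/(155 + (4/3 - (-6 - 1*2)/3))) = √(-1/13887 + 2*(4/3 - (-6 - 2)/3)/(155 + (4/3 - (-6 - 2)/3))) = √(-1/13887 + 2*(4/3 - ⅓*(-8))/(155 + (4/3 - ⅓*(-8)))) = √(-1/13887 + 2*(4/3 + 8/3)/(155 + (4/3 + 8/3))) = √(-1/13887 + 2*4/(155 + 4)) = √(-1/13887 + 2*4/159) = √(-1/13887 + 2*4*(1/159)) = √(-1/13887 + 8/159) = √(36979/736011) = √3024105641/245337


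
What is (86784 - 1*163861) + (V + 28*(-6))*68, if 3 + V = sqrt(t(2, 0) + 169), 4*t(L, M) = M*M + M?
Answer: -87821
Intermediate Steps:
t(L, M) = M/4 + M**2/4 (t(L, M) = (M*M + M)/4 = (M**2 + M)/4 = (M + M**2)/4 = M/4 + M**2/4)
V = 10 (V = -3 + sqrt((1/4)*0*(1 + 0) + 169) = -3 + sqrt((1/4)*0*1 + 169) = -3 + sqrt(0 + 169) = -3 + sqrt(169) = -3 + 13 = 10)
(86784 - 1*163861) + (V + 28*(-6))*68 = (86784 - 1*163861) + (10 + 28*(-6))*68 = (86784 - 163861) + (10 - 168)*68 = -77077 - 158*68 = -77077 - 10744 = -87821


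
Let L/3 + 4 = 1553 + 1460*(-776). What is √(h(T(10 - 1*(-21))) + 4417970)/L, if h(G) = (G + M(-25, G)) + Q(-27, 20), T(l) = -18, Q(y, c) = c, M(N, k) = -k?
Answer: -√4417990/3394233 ≈ -0.00061926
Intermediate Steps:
h(G) = 20 (h(G) = (G - G) + 20 = 0 + 20 = 20)
L = -3394233 (L = -12 + 3*(1553 + 1460*(-776)) = -12 + 3*(1553 - 1132960) = -12 + 3*(-1131407) = -12 - 3394221 = -3394233)
√(h(T(10 - 1*(-21))) + 4417970)/L = √(20 + 4417970)/(-3394233) = √4417990*(-1/3394233) = -√4417990/3394233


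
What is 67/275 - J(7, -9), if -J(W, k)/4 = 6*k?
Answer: -59333/275 ≈ -215.76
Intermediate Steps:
J(W, k) = -24*k
67/275 - J(7, -9) = 67/275 - (-24)*(-9) = 67*(1/275) - 1*216 = 67/275 - 216 = -59333/275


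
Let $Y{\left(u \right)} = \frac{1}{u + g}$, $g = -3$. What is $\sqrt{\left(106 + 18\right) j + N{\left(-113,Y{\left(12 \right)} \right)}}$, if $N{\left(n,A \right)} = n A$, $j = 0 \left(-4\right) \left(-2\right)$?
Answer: $\frac{i \sqrt{113}}{3} \approx 3.5434 i$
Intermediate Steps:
$j = 0$ ($j = 0 \left(-2\right) = 0$)
$Y{\left(u \right)} = \frac{1}{-3 + u}$ ($Y{\left(u \right)} = \frac{1}{u - 3} = \frac{1}{-3 + u}$)
$N{\left(n,A \right)} = A n$
$\sqrt{\left(106 + 18\right) j + N{\left(-113,Y{\left(12 \right)} \right)}} = \sqrt{\left(106 + 18\right) 0 + \frac{1}{-3 + 12} \left(-113\right)} = \sqrt{124 \cdot 0 + \frac{1}{9} \left(-113\right)} = \sqrt{0 + \frac{1}{9} \left(-113\right)} = \sqrt{0 - \frac{113}{9}} = \sqrt{- \frac{113}{9}} = \frac{i \sqrt{113}}{3}$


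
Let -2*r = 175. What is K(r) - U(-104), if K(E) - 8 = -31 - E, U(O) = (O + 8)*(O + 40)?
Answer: -12159/2 ≈ -6079.5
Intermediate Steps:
U(O) = (8 + O)*(40 + O)
r = -175/2 (r = -½*175 = -175/2 ≈ -87.500)
K(E) = -23 - E (K(E) = 8 + (-31 - E) = -23 - E)
K(r) - U(-104) = (-23 - 1*(-175/2)) - (320 + (-104)² + 48*(-104)) = (-23 + 175/2) - (320 + 10816 - 4992) = 129/2 - 1*6144 = 129/2 - 6144 = -12159/2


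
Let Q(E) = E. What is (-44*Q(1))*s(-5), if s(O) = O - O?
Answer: 0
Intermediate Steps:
s(O) = 0
(-44*Q(1))*s(-5) = -44*1*0 = -44*0 = 0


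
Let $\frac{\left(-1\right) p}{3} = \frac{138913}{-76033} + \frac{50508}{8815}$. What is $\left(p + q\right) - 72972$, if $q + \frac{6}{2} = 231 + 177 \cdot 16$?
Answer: $- \frac{46865029601247}{670230895} \approx -69924.0$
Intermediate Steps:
$q = 3060$ ($q = -3 + \left(231 + 177 \cdot 16\right) = -3 + \left(231 + 2832\right) = -3 + 3063 = 3060$)
$p = - \frac{7847270007}{670230895}$ ($p = - 3 \left(\frac{138913}{-76033} + \frac{50508}{8815}\right) = - 3 \left(138913 \left(- \frac{1}{76033}\right) + 50508 \cdot \frac{1}{8815}\right) = - 3 \left(- \frac{138913}{76033} + \frac{50508}{8815}\right) = \left(-3\right) \frac{2615756669}{670230895} = - \frac{7847270007}{670230895} \approx -11.708$)
$\left(p + q\right) - 72972 = \left(- \frac{7847270007}{670230895} + 3060\right) - 72972 = \frac{2043059268693}{670230895} - 72972 = - \frac{46865029601247}{670230895}$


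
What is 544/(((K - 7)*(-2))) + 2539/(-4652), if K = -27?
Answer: 34677/4652 ≈ 7.4542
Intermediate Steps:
544/(((K - 7)*(-2))) + 2539/(-4652) = 544/(((-27 - 7)*(-2))) + 2539/(-4652) = 544/((-34*(-2))) + 2539*(-1/4652) = 544/68 - 2539/4652 = 544*(1/68) - 2539/4652 = 8 - 2539/4652 = 34677/4652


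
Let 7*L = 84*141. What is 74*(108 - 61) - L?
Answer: 1786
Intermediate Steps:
L = 1692 (L = (84*141)/7 = (⅐)*11844 = 1692)
74*(108 - 61) - L = 74*(108 - 61) - 1*1692 = 74*47 - 1692 = 3478 - 1692 = 1786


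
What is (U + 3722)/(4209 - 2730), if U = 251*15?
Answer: 7487/1479 ≈ 5.0622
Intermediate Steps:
U = 3765
(U + 3722)/(4209 - 2730) = (3765 + 3722)/(4209 - 2730) = 7487/1479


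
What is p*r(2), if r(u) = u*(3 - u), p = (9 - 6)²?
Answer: 18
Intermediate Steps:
p = 9 (p = 3² = 9)
p*r(2) = 9*(2*(3 - 1*2)) = 9*(2*(3 - 2)) = 9*(2*1) = 9*2 = 18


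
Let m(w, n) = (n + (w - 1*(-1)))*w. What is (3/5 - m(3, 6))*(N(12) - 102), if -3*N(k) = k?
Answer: 15582/5 ≈ 3116.4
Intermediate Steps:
N(k) = -k/3
m(w, n) = w*(1 + n + w) (m(w, n) = (n + (w + 1))*w = (n + (1 + w))*w = (1 + n + w)*w = w*(1 + n + w))
(3/5 - m(3, 6))*(N(12) - 102) = (3/5 - 3*(1 + 6 + 3))*(-⅓*12 - 102) = (3*(⅕) - 3*10)*(-4 - 102) = (⅗ - 1*30)*(-106) = (⅗ - 30)*(-106) = -147/5*(-106) = 15582/5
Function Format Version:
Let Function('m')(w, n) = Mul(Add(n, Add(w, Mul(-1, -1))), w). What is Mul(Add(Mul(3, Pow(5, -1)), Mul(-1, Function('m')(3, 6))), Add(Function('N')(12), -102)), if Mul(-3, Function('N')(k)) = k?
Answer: Rational(15582, 5) ≈ 3116.4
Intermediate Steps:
Function('N')(k) = Mul(Rational(-1, 3), k)
Function('m')(w, n) = Mul(w, Add(1, n, w)) (Function('m')(w, n) = Mul(Add(n, Add(w, 1)), w) = Mul(Add(n, Add(1, w)), w) = Mul(Add(1, n, w), w) = Mul(w, Add(1, n, w)))
Mul(Add(Mul(3, Pow(5, -1)), Mul(-1, Function('m')(3, 6))), Add(Function('N')(12), -102)) = Mul(Add(Mul(3, Pow(5, -1)), Mul(-1, Mul(3, Add(1, 6, 3)))), Add(Mul(Rational(-1, 3), 12), -102)) = Mul(Add(Mul(3, Rational(1, 5)), Mul(-1, Mul(3, 10))), Add(-4, -102)) = Mul(Add(Rational(3, 5), Mul(-1, 30)), -106) = Mul(Add(Rational(3, 5), -30), -106) = Mul(Rational(-147, 5), -106) = Rational(15582, 5)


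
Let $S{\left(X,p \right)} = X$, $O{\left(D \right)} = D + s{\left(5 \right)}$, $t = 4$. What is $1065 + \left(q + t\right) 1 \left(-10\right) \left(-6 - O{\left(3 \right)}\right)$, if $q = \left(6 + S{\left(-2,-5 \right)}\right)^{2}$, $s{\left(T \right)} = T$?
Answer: $3865$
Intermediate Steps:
$O{\left(D \right)} = 5 + D$ ($O{\left(D \right)} = D + 5 = 5 + D$)
$q = 16$ ($q = \left(6 - 2\right)^{2} = 4^{2} = 16$)
$1065 + \left(q + t\right) 1 \left(-10\right) \left(-6 - O{\left(3 \right)}\right) = 1065 + \left(16 + 4\right) 1 \left(-10\right) \left(-6 - \left(5 + 3\right)\right) = 1065 + 20 \cdot 1 \left(-10\right) \left(-6 - 8\right) = 1065 + 20 \left(-10\right) \left(-6 - 8\right) = 1065 - -2800 = 1065 + 2800 = 3865$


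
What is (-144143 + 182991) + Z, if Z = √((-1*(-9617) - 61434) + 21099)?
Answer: 38848 + I*√30718 ≈ 38848.0 + 175.27*I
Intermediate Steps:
Z = I*√30718 (Z = √((9617 - 61434) + 21099) = √(-51817 + 21099) = √(-30718) = I*√30718 ≈ 175.27*I)
(-144143 + 182991) + Z = (-144143 + 182991) + I*√30718 = 38848 + I*√30718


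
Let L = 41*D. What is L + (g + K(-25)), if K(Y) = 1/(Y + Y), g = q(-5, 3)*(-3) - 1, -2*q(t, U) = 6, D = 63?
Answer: 129549/50 ≈ 2591.0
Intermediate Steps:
q(t, U) = -3 (q(t, U) = -1/2*6 = -3)
L = 2583 (L = 41*63 = 2583)
g = 8 (g = -3*(-3) - 1 = 9 - 1 = 8)
K(Y) = 1/(2*Y)
L + (g + K(-25)) = 2583 + (8 + (1/2)/(-25)) = 2583 + (8 + (1/2)*(-1/25)) = 2583 + (8 - 1/50) = 2583 + 399/50 = 129549/50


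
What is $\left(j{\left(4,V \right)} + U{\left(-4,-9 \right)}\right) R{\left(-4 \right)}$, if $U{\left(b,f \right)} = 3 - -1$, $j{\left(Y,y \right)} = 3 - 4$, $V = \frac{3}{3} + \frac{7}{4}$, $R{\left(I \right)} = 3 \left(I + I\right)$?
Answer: $-72$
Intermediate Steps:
$R{\left(I \right)} = 6 I$ ($R{\left(I \right)} = 3 \cdot 2 I = 6 I$)
$V = \frac{11}{4}$ ($V = 3 \cdot \frac{1}{3} + 7 \cdot \frac{1}{4} = 1 + \frac{7}{4} = \frac{11}{4} \approx 2.75$)
$j{\left(Y,y \right)} = -1$
$U{\left(b,f \right)} = 4$ ($U{\left(b,f \right)} = 3 + 1 = 4$)
$\left(j{\left(4,V \right)} + U{\left(-4,-9 \right)}\right) R{\left(-4 \right)} = \left(-1 + 4\right) 6 \left(-4\right) = 3 \left(-24\right) = -72$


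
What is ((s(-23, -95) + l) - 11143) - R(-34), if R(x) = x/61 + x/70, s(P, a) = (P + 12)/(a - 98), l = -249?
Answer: -4693677264/412055 ≈ -11391.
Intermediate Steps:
s(P, a) = (12 + P)/(-98 + a)
R(x) = 131*x/4270 (R(x) = x*(1/61) + x*(1/70) = x/61 + x/70 = 131*x/4270)
((s(-23, -95) + l) - 11143) - R(-34) = (((12 - 23)/(-98 - 95) - 249) - 11143) - 131*(-34)/4270 = ((-11/(-193) - 249) - 11143) - 1*(-2227/2135) = ((-1/193*(-11) - 249) - 11143) + 2227/2135 = ((11/193 - 249) - 11143) + 2227/2135 = (-48046/193 - 11143) + 2227/2135 = -2198645/193 + 2227/2135 = -4693677264/412055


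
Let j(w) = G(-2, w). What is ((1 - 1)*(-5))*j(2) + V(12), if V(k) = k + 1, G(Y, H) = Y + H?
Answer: 13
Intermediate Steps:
G(Y, H) = H + Y
V(k) = 1 + k
j(w) = -2 + w (j(w) = w - 2 = -2 + w)
((1 - 1)*(-5))*j(2) + V(12) = ((1 - 1)*(-5))*(-2 + 2) + (1 + 12) = (0*(-5))*0 + 13 = 0*0 + 13 = 0 + 13 = 13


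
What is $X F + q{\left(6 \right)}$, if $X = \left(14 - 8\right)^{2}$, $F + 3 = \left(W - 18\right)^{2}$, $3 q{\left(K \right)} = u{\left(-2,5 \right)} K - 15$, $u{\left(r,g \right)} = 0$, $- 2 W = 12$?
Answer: $20623$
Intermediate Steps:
$W = -6$ ($W = \left(- \frac{1}{2}\right) 12 = -6$)
$q{\left(K \right)} = -5$ ($q{\left(K \right)} = \frac{0 K - 15}{3} = \frac{0 - 15}{3} = \frac{1}{3} \left(-15\right) = -5$)
$F = 573$ ($F = -3 + \left(-6 - 18\right)^{2} = -3 + \left(-24\right)^{2} = -3 + 576 = 573$)
$X = 36$ ($X = 6^{2} = 36$)
$X F + q{\left(6 \right)} = 36 \cdot 573 - 5 = 20628 - 5 = 20623$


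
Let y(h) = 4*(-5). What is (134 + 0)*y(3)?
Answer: -2680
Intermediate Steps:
y(h) = -20
(134 + 0)*y(3) = (134 + 0)*(-20) = 134*(-20) = -2680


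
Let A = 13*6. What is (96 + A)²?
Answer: 30276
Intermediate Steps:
A = 78
(96 + A)² = (96 + 78)² = 174² = 30276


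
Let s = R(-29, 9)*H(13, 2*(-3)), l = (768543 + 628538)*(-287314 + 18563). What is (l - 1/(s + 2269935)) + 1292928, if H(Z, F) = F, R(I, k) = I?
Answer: -852347889742706428/2270109 ≈ -3.7547e+11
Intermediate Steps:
l = -375466915831 (l = 1397081*(-268751) = -375466915831)
s = 174 (s = -58*(-3) = -29*(-6) = 174)
(l - 1/(s + 2269935)) + 1292928 = (-375466915831 - 1/(174 + 2269935)) + 1292928 = (-375466915831 - 1/2270109) + 1292928 = -852350824830195580/2270109 + 1292928 = -852347889742706428/2270109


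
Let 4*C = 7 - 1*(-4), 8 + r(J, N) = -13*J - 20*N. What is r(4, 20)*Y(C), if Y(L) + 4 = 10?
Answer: -2760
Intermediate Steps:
r(J, N) = -8 - 20*N - 13*J (r(J, N) = -8 + (-13*J - 20*N) = -8 + (-20*N - 13*J) = -8 - 20*N - 13*J)
C = 11/4 (C = (7 - 1*(-4))/4 = (7 + 4)/4 = (1/4)*11 = 11/4 ≈ 2.7500)
Y(L) = 6 (Y(L) = -4 + 10 = 6)
r(4, 20)*Y(C) = (-8 - 20*20 - 13*4)*6 = (-8 - 400 - 52)*6 = -460*6 = -2760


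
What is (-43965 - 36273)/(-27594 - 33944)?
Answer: 40119/30769 ≈ 1.3039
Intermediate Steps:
(-43965 - 36273)/(-27594 - 33944) = -80238/(-61538) = -80238*(-1/61538) = 40119/30769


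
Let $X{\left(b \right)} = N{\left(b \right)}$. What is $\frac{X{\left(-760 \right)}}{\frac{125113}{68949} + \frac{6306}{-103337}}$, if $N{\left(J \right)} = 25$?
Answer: $\frac{178124570325}{12494009687} \approx 14.257$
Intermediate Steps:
$X{\left(b \right)} = 25$
$\frac{X{\left(-760 \right)}}{\frac{125113}{68949} + \frac{6306}{-103337}} = \frac{25}{\frac{125113}{68949} + \frac{6306}{-103337}} = \frac{25}{125113 \cdot \frac{1}{68949} + 6306 \left(- \frac{1}{103337}\right)} = \frac{25}{\frac{125113}{68949} - \frac{6306}{103337}} = \frac{25}{\frac{12494009687}{7124982813}} = 25 \cdot \frac{7124982813}{12494009687} = \frac{178124570325}{12494009687}$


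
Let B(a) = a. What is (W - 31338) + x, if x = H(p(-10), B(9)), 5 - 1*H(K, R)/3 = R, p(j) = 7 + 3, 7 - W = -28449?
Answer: -2894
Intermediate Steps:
W = 28456 (W = 7 - 1*(-28449) = 7 + 28449 = 28456)
p(j) = 10
H(K, R) = 15 - 3*R
x = -12 (x = 15 - 3*9 = 15 - 27 = -12)
(W - 31338) + x = (28456 - 31338) - 12 = -2882 - 12 = -2894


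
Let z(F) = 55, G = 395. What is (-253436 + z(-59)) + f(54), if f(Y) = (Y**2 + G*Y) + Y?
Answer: -229081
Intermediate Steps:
f(Y) = Y**2 + 396*Y (f(Y) = (Y**2 + 395*Y) + Y = Y**2 + 396*Y)
(-253436 + z(-59)) + f(54) = (-253436 + 55) + 54*(396 + 54) = -253381 + 54*450 = -253381 + 24300 = -229081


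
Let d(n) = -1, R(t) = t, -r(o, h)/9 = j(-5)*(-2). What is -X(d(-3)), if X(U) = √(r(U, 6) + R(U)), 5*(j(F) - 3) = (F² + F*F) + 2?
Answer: -√6005/5 ≈ -15.498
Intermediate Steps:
j(F) = 17/5 + 2*F²/5 (j(F) = 3 + ((F² + F*F) + 2)/5 = 3 + ((F² + F²) + 2)/5 = 3 + (2*F² + 2)/5 = 3 + (2 + 2*F²)/5 = 3 + (⅖ + 2*F²/5) = 17/5 + 2*F²/5)
r(o, h) = 1206/5 (r(o, h) = -9*(17/5 + (⅖)*(-5)²)*(-2) = -9*(17/5 + (⅖)*25)*(-2) = -9*(17/5 + 10)*(-2) = -603*(-2)/5 = -9*(-134/5) = 1206/5)
X(U) = √(1206/5 + U)
-X(d(-3)) = -√(6030 + 25*(-1))/5 = -√(6030 - 25)/5 = -√6005/5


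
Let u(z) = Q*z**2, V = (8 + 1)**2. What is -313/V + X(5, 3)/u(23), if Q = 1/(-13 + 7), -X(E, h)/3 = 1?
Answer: -164119/42849 ≈ -3.8302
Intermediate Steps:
V = 81 (V = 9**2 = 81)
X(E, h) = -3 (X(E, h) = -3*1 = -3)
Q = -1/6 (Q = 1/(-6) = -1/6 ≈ -0.16667)
u(z) = -z**2/6
-313/V + X(5, 3)/u(23) = -313/81 - 3/((-1/6*23**2)) = -313*1/81 - 3/((-1/6*529)) = -313/81 - 3/(-529/6) = -313/81 - 3*(-6/529) = -313/81 + 18/529 = -164119/42849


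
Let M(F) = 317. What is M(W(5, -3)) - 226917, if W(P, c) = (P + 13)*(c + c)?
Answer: -226600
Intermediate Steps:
W(P, c) = 2*c*(13 + P) (W(P, c) = (13 + P)*(2*c) = 2*c*(13 + P))
M(W(5, -3)) - 226917 = 317 - 226917 = -226600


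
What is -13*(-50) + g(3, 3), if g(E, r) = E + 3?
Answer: 656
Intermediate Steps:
g(E, r) = 3 + E
-13*(-50) + g(3, 3) = -13*(-50) + (3 + 3) = 650 + 6 = 656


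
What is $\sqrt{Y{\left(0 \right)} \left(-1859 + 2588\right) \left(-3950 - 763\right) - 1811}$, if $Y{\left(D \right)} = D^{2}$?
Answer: $i \sqrt{1811} \approx 42.556 i$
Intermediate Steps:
$\sqrt{Y{\left(0 \right)} \left(-1859 + 2588\right) \left(-3950 - 763\right) - 1811} = \sqrt{0^{2} \left(-1859 + 2588\right) \left(-3950 - 763\right) - 1811} = \sqrt{0 \cdot 729 \left(-4713\right) - 1811} = \sqrt{0 \left(-3435777\right) - 1811} = \sqrt{0 - 1811} = \sqrt{-1811} = i \sqrt{1811}$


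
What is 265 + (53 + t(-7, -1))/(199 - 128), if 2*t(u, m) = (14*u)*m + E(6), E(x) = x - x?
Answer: 18917/71 ≈ 266.44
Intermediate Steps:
E(x) = 0
t(u, m) = 7*m*u (t(u, m) = ((14*u)*m + 0)/2 = (14*m*u + 0)/2 = (14*m*u)/2 = 7*m*u)
265 + (53 + t(-7, -1))/(199 - 128) = 265 + (53 + 7*(-1)*(-7))/(199 - 128) = 265 + (53 + 49)/71 = 265 + 102*(1/71) = 265 + 102/71 = 18917/71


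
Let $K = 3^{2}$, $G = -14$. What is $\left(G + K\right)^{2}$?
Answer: $25$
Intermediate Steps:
$K = 9$
$\left(G + K\right)^{2} = \left(-14 + 9\right)^{2} = \left(-5\right)^{2} = 25$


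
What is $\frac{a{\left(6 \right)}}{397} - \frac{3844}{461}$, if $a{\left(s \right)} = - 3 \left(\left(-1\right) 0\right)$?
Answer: $- \frac{3844}{461} \approx -8.3384$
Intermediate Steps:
$a{\left(s \right)} = 0$ ($a{\left(s \right)} = \left(-3\right) 0 = 0$)
$\frac{a{\left(6 \right)}}{397} - \frac{3844}{461} = \frac{0}{397} - \frac{3844}{461} = 0 \cdot \frac{1}{397} - \frac{3844}{461} = 0 - \frac{3844}{461} = - \frac{3844}{461}$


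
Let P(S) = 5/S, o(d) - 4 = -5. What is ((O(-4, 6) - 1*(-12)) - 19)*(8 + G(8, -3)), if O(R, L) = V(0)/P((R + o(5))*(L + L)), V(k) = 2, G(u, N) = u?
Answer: -496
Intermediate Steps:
o(d) = -1 (o(d) = 4 - 5 = -1)
O(R, L) = 4*L*(-1 + R)/5 (O(R, L) = 2/((5/(((R - 1)*(L + L))))) = 2/((5/(((-1 + R)*(2*L))))) = 2/((5/((2*L*(-1 + R))))) = 2/((5*(1/(2*L*(-1 + R))))) = 2/((5/(2*L*(-1 + R)))) = 2*(2*L*(-1 + R)/5) = 4*L*(-1 + R)/5)
((O(-4, 6) - 1*(-12)) - 19)*(8 + G(8, -3)) = (((⅘)*6*(-1 - 4) - 1*(-12)) - 19)*(8 + 8) = (((⅘)*6*(-5) + 12) - 19)*16 = ((-24 + 12) - 19)*16 = (-12 - 19)*16 = -31*16 = -496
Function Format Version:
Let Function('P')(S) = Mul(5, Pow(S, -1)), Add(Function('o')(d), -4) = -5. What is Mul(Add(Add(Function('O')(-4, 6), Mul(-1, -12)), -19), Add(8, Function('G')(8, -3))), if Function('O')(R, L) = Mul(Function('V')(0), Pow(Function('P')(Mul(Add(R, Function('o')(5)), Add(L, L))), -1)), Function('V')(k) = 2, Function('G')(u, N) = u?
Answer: -496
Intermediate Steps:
Function('o')(d) = -1 (Function('o')(d) = Add(4, -5) = -1)
Function('O')(R, L) = Mul(Rational(4, 5), L, Add(-1, R)) (Function('O')(R, L) = Mul(2, Pow(Mul(5, Pow(Mul(Add(R, -1), Add(L, L)), -1)), -1)) = Mul(2, Pow(Mul(5, Pow(Mul(Add(-1, R), Mul(2, L)), -1)), -1)) = Mul(2, Pow(Mul(5, Pow(Mul(2, L, Add(-1, R)), -1)), -1)) = Mul(2, Pow(Mul(5, Mul(Rational(1, 2), Pow(L, -1), Pow(Add(-1, R), -1))), -1)) = Mul(2, Pow(Mul(Rational(5, 2), Pow(L, -1), Pow(Add(-1, R), -1)), -1)) = Mul(2, Mul(Rational(2, 5), L, Add(-1, R))) = Mul(Rational(4, 5), L, Add(-1, R)))
Mul(Add(Add(Function('O')(-4, 6), Mul(-1, -12)), -19), Add(8, Function('G')(8, -3))) = Mul(Add(Add(Mul(Rational(4, 5), 6, Add(-1, -4)), Mul(-1, -12)), -19), Add(8, 8)) = Mul(Add(Add(Mul(Rational(4, 5), 6, -5), 12), -19), 16) = Mul(Add(Add(-24, 12), -19), 16) = Mul(Add(-12, -19), 16) = Mul(-31, 16) = -496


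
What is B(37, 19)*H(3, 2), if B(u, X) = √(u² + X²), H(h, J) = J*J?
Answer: 4*√1730 ≈ 166.37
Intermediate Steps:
H(h, J) = J²
B(u, X) = √(X² + u²)
B(37, 19)*H(3, 2) = √(19² + 37²)*2² = √(361 + 1369)*4 = √1730*4 = 4*√1730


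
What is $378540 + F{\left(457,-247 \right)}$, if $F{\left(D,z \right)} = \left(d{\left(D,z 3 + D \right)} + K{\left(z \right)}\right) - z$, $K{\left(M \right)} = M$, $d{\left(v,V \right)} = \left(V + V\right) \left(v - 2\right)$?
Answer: $120100$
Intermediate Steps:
$d{\left(v,V \right)} = 2 V \left(-2 + v\right)$
$F{\left(D,z \right)} = 2 \left(-2 + D\right) \left(D + 3 z\right)$ ($F{\left(D,z \right)} = \left(2 \left(z 3 + D\right) \left(-2 + D\right) + z\right) - z = \left(2 \left(3 z + D\right) \left(-2 + D\right) + z\right) - z = \left(2 \left(D + 3 z\right) \left(-2 + D\right) + z\right) - z = \left(2 \left(-2 + D\right) \left(D + 3 z\right) + z\right) - z = \left(z + 2 \left(-2 + D\right) \left(D + 3 z\right)\right) - z = 2 \left(-2 + D\right) \left(D + 3 z\right)$)
$378540 + F{\left(457,-247 \right)} = 378540 + 2 \left(-2 + 457\right) \left(457 + 3 \left(-247\right)\right) = 378540 + 2 \cdot 455 \left(457 - 741\right) = 378540 + 2 \cdot 455 \left(-284\right) = 378540 - 258440 = 120100$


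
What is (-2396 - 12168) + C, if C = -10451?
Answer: -25015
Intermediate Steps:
(-2396 - 12168) + C = (-2396 - 12168) - 10451 = -14564 - 10451 = -25015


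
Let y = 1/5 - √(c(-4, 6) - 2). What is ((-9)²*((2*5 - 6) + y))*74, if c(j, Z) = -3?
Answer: 125874/5 - 5994*I*√5 ≈ 25175.0 - 13403.0*I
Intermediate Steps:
y = ⅕ - I*√5 (y = 1/5 - √(-3 - 2) = ⅕ - √(-5) = ⅕ - I*√5 ≈ 0.2 - 2.2361*I)
((-9)²*((2*5 - 6) + y))*74 = ((-9)²*((2*5 - 6) + (⅕ - I*√5)))*74 = (81*((10 - 6) + (⅕ - I*√5)))*74 = (81*(4 + (⅕ - I*√5)))*74 = (81*(21/5 - I*√5))*74 = (1701/5 - 81*I*√5)*74 = 125874/5 - 5994*I*√5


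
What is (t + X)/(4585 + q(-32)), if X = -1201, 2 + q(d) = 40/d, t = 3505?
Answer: 3072/6109 ≈ 0.50286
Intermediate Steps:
q(d) = -2 + 40/d
(t + X)/(4585 + q(-32)) = (3505 - 1201)/(4585 + (-2 + 40/(-32))) = 2304/(4585 + (-2 + 40*(-1/32))) = 2304/(4585 + (-2 - 5/4)) = 2304/(4585 - 13/4) = 2304/(18327/4) = 2304*(4/18327) = 3072/6109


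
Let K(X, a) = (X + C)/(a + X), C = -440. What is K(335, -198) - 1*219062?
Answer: -30011599/137 ≈ -2.1906e+5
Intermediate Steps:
K(X, a) = (-440 + X)/(X + a) (K(X, a) = (X - 440)/(a + X) = (-440 + X)/(X + a))
K(335, -198) - 1*219062 = (-440 + 335)/(335 - 198) - 1*219062 = -105/137 - 219062 = -30011599/137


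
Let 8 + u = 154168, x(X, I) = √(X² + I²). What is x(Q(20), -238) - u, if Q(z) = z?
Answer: -154160 + 2*√14261 ≈ -1.5392e+5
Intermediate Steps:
x(X, I) = √(I² + X²)
u = 154160 (u = -8 + 154168 = 154160)
x(Q(20), -238) - u = √((-238)² + 20²) - 1*154160 = √(56644 + 400) - 154160 = √57044 - 154160 = 2*√14261 - 154160 = -154160 + 2*√14261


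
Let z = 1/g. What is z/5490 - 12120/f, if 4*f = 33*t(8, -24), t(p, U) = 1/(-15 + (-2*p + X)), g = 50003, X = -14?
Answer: 199628376984011/3019681170 ≈ 66109.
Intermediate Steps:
z = 1/50003 ≈ 1.9999e-5
t(p, U) = 1/(-29 - 2*p) (t(p, U) = 1/(-15 + (-2*p - 14)) = 1/(-15 + (-14 - 2*p)) = 1/(-29 - 2*p))
f = -11/60 (f = (33*(-1/(29 + 2*8)))/4 = (33*(-1/(29 + 16)))/4 = (33*(-1/45))/4 = (¼)*(-11/15) = -11/60 ≈ -0.18333)
z/5490 - 12120/f = (1/50003)/5490 - 12120/(-11/60) = (1/50003)*(1/5490) - 12120*(-60/11) = 1/274516470 + 727200/11 = 199628376984011/3019681170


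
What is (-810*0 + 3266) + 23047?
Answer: 26313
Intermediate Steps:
(-810*0 + 3266) + 23047 = (0 + 3266) + 23047 = 3266 + 23047 = 26313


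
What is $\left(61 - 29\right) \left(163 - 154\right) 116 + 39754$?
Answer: $73162$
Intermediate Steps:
$\left(61 - 29\right) \left(163 - 154\right) 116 + 39754 = 32 \cdot 9 \cdot 116 + 39754 = 288 \cdot 116 + 39754 = 33408 + 39754 = 73162$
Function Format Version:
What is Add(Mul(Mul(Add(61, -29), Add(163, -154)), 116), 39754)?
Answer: 73162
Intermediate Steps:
Add(Mul(Mul(Add(61, -29), Add(163, -154)), 116), 39754) = Add(Mul(Mul(32, 9), 116), 39754) = Add(Mul(288, 116), 39754) = Add(33408, 39754) = 73162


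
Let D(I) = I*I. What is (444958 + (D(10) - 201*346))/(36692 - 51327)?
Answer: -375512/14635 ≈ -25.658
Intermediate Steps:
D(I) = I**2
(444958 + (D(10) - 201*346))/(36692 - 51327) = (444958 + (10**2 - 201*346))/(36692 - 51327) = (444958 + (100 - 69546))/(-14635) = (444958 - 69446)*(-1/14635) = 375512*(-1/14635) = -375512/14635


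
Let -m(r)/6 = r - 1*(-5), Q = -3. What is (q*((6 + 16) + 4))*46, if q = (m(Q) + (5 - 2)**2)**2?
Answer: 10764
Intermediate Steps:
m(r) = -30 - 6*r (m(r) = -6*(r - 1*(-5)) = -6*(r + 5) = -6*(5 + r) = -30 - 6*r)
q = 9 (q = ((-30 - 6*(-3)) + (5 - 2)**2)**2 = ((-30 + 18) + 3**2)**2 = (-12 + 9)**2 = (-3)**2 = 9)
(q*((6 + 16) + 4))*46 = (9*((6 + 16) + 4))*46 = (9*(22 + 4))*46 = (9*26)*46 = 234*46 = 10764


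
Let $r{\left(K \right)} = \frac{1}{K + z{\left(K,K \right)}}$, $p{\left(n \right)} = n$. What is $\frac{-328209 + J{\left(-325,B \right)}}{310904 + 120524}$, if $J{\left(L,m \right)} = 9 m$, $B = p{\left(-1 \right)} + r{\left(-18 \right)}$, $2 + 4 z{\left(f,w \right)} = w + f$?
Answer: $- \frac{4513002}{5932135} \approx -0.76077$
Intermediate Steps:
$z{\left(f,w \right)} = - \frac{1}{2} + \frac{f}{4} + \frac{w}{4}$ ($z{\left(f,w \right)} = - \frac{1}{2} + \frac{w + f}{4} = - \frac{1}{2} + \frac{f + w}{4} = - \frac{1}{2} + \left(\frac{f}{4} + \frac{w}{4}\right) = - \frac{1}{2} + \frac{f}{4} + \frac{w}{4}$)
$r{\left(K \right)} = \frac{1}{- \frac{1}{2} + \frac{3 K}{2}}$ ($r{\left(K \right)} = \frac{1}{K + \left(- \frac{1}{2} + \frac{K}{4} + \frac{K}{4}\right)} = \frac{1}{K + \left(- \frac{1}{2} + \frac{K}{2}\right)} = \frac{1}{- \frac{1}{2} + \frac{3 K}{2}}$)
$B = - \frac{57}{55}$ ($B = -1 + \frac{2}{-1 + 3 \left(-18\right)} = -1 + \frac{2}{-1 - 54} = -1 + \frac{2}{-55} = -1 + 2 \left(- \frac{1}{55}\right) = -1 - \frac{2}{55} = - \frac{57}{55} \approx -1.0364$)
$\frac{-328209 + J{\left(-325,B \right)}}{310904 + 120524} = \frac{-328209 + 9 \left(- \frac{57}{55}\right)}{310904 + 120524} = \frac{-328209 - \frac{513}{55}}{431428} = \left(- \frac{18052008}{55}\right) \frac{1}{431428} = - \frac{4513002}{5932135}$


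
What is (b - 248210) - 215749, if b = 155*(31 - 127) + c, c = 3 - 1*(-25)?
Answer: -478811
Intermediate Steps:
c = 28 (c = 3 + 25 = 28)
b = -14852 (b = 155*(31 - 127) + 28 = 155*(-96) + 28 = -14880 + 28 = -14852)
(b - 248210) - 215749 = (-14852 - 248210) - 215749 = -263062 - 215749 = -478811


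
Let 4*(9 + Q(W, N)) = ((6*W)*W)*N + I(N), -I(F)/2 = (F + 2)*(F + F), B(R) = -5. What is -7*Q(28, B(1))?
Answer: 41328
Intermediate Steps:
I(F) = -4*F*(2 + F) (I(F) = -2*(F + 2)*(F + F) = -2*(2 + F)*2*F = -4*F*(2 + F))
Q(W, N) = -9 - N*(2 + N) + 3*N*W²/2 (Q(W, N) = -9 + (((6*W)*W)*N - 4*N*(2 + N))/4 = -9 + ((6*W²)*N - 4*N*(2 + N))/4 = -9 + (6*N*W² - 4*N*(2 + N))/4 = -9 + (-4*N*(2 + N) + 6*N*W²)/4 = -9 + (-N*(2 + N) + 3*N*W²/2) = -9 - N*(2 + N) + 3*N*W²/2)
-7*Q(28, B(1)) = -7*(-9 - 1*(-5)*(2 - 5) + (3/2)*(-5)*28²) = -7*(-9 - 1*(-5)*(-3) + (3/2)*(-5)*784) = -7*(-9 - 15 - 5880) = -7*(-5904) = 41328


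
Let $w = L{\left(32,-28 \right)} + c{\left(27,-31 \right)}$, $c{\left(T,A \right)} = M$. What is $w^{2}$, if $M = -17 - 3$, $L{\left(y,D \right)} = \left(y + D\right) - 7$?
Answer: $529$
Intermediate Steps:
$L{\left(y,D \right)} = -7 + D + y$ ($L{\left(y,D \right)} = \left(D + y\right) - 7 = -7 + D + y$)
$M = -20$
$c{\left(T,A \right)} = -20$
$w = -23$ ($w = \left(-7 - 28 + 32\right) - 20 = -3 - 20 = -23$)
$w^{2} = \left(-23\right)^{2} = 529$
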